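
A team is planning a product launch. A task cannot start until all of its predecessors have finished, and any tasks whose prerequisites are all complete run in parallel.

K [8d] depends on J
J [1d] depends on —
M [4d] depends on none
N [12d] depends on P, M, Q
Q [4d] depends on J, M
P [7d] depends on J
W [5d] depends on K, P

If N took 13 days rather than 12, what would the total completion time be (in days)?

21

Baseline: M→Q→N = 4+4+12 = 20 → 20 days.
N lies on that path, so at 13 days the path becomes 21 days.
That remains the longest chain; total 21 days.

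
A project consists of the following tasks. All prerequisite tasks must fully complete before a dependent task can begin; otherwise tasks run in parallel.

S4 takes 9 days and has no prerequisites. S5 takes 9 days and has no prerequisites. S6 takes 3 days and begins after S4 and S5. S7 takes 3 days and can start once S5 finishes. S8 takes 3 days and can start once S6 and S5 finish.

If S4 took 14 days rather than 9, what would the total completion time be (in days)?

20

Baseline: S4→S6→S8 = 9+3+3 = 15 → 15 days.
S4 is on the critical path; changing it to 14 makes that path 20 days.
The critical path is still S4→S6→S8; finish is now 20 days.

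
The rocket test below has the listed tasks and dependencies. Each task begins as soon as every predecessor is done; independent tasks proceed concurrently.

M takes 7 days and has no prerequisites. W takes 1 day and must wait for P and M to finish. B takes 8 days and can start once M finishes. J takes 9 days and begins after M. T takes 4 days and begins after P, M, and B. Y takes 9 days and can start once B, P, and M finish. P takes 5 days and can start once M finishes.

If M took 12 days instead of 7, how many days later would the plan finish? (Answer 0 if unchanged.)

Actual critical path: M→B→Y = 7+8+9 = 24 ⇒ 24 days.
M lies on that path, so at 12 days the path becomes 29 days.
No other chain overtakes it, so the finish is 29 days.
Change in finish: 29 − 24 = +5 days.

5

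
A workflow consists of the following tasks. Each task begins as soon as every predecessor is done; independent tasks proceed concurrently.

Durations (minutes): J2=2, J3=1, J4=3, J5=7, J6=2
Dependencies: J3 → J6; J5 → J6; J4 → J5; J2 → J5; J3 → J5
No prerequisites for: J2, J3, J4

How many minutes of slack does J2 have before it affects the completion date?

The longest chain is J4→J5→J6 = 3+7+2 = 12; overall finish 12 minutes.
Longest path through J2: 11 minutes (earliest finish 2, latest finish 3).
Float = 12 − 11 = 1.

1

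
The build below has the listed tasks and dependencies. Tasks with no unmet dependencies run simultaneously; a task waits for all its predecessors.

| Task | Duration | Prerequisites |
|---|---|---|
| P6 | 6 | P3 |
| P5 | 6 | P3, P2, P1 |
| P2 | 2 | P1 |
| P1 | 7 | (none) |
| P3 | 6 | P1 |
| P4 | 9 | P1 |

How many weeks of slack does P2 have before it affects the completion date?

P1→P3→P5 = 7+6+6 = 19 sets the makespan at 19 weeks.
P2 finishes as early as 9 and must finish by 13.
So P2 can slip 13 − 9 = 4 weeks.

4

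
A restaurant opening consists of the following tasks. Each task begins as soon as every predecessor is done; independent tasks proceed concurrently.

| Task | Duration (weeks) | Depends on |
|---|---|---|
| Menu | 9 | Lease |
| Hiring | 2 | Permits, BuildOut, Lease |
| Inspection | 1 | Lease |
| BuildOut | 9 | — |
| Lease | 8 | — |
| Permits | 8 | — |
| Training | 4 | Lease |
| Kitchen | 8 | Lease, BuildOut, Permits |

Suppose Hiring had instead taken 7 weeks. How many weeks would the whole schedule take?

17

Baseline: Lease→Menu = 8+9 = 17 → 17 weeks.
The longest path through Hiring is only 11 weeks, so Hiring has float 6.
That remains the longest chain; total 17 weeks.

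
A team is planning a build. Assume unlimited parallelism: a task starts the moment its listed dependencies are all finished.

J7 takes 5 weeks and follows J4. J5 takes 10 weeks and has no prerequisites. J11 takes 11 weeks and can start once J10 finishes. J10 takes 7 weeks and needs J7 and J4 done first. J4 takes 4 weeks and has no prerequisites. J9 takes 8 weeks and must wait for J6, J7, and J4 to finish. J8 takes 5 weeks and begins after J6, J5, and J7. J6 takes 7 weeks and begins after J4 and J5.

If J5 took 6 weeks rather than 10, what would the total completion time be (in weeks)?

27

Baseline: J4→J7→J10→J11 = 4+5+7+11 = 27 → 27 weeks.
J5 has 2 weeks of float (longest path through it is 25).
The critical path is still J4→J7→J10→J11; finish is now 27 weeks.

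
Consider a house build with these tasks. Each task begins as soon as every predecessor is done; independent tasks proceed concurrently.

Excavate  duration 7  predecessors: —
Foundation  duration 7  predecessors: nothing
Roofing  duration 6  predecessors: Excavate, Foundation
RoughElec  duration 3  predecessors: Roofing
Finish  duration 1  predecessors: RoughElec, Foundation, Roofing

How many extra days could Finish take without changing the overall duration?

Critical path: Excavate→Roofing→RoughElec→Finish = 7+6+3+1 = 17, so the finish is 17 days.
The longest chain containing Finish totals 17 days.
So Finish can slip 17 − 17 = 0 days.

0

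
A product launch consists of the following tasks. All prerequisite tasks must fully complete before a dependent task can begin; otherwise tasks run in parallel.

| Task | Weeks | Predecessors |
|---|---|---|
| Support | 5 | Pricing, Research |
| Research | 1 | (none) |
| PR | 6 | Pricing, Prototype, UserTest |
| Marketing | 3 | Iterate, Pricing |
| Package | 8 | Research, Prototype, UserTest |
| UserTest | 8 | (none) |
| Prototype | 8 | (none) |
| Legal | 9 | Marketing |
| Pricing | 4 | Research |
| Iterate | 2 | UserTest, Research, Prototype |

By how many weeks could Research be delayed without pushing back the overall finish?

5

The longest chain is Prototype→Iterate→Marketing→Legal = 8+2+3+9 = 22; overall finish 22 weeks.
Longest path through Research: 17 weeks (earliest finish 1, latest finish 6).
So Research can slip 6 − 1 = 5 weeks.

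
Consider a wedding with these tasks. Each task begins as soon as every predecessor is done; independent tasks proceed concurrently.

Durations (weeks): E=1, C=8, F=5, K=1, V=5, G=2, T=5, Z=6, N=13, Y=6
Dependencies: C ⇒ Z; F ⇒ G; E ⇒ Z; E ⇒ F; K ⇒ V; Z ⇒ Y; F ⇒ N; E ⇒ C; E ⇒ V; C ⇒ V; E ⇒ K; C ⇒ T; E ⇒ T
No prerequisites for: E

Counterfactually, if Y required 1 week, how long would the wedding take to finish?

19

Baseline: E→C→Z→Y = 1+8+6+6 = 21 → 21 weeks.
Since Y is critical, the -5 change carries straight to that chain (now 16 weeks).
The binding chain switches to E→F→N = 1+5+13 = 19; finish 19 weeks.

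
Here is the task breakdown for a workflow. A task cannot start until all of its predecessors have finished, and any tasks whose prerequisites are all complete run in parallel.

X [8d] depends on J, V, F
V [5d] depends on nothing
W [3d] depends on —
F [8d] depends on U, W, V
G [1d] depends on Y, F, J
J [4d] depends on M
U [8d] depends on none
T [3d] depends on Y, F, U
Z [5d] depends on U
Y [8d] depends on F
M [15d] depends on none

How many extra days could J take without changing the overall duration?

0

The longest chain is U→F→Y→T = 8+8+8+3 = 27; overall finish 27 days.
J finishes as early as 19 and must finish by 19.
So J can slip 19 − 19 = 0 days.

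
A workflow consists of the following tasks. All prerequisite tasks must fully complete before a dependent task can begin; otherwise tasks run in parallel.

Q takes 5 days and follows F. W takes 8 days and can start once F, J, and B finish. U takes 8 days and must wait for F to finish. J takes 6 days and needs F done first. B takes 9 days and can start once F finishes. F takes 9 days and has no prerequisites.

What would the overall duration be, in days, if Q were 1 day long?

26

Actual critical path: F→B→W = 9+9+8 = 26 ⇒ 26 days.
Q has 12 days of float (longest path through it is 14).
The critical path is still F→B→W; finish is now 26 days.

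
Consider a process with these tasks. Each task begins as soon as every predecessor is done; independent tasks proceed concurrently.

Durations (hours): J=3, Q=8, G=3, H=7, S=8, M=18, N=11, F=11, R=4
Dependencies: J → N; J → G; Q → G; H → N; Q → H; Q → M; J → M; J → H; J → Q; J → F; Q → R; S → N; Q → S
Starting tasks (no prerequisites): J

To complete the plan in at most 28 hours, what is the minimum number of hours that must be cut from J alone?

2

Current finish: 30 hours; target: 28.
J is on every critical path, so each hour cut from J cuts the finish by one (this holds down to a finish of 28).
Need 30 − 28 = 2 hours off J → J becomes 1 hour, finish becomes 28.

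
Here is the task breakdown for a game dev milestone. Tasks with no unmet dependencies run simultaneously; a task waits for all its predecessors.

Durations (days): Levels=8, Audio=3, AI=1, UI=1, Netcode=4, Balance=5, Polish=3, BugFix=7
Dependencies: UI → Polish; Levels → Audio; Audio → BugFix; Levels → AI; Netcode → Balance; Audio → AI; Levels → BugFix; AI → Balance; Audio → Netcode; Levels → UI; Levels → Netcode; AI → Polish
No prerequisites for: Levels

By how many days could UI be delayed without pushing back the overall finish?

8

Critical path: Levels→Audio→Netcode→Balance = 8+3+4+5 = 20, so the finish is 20 days.
The longest chain containing UI totals 12 days.
Float = 20 − 12 = 8.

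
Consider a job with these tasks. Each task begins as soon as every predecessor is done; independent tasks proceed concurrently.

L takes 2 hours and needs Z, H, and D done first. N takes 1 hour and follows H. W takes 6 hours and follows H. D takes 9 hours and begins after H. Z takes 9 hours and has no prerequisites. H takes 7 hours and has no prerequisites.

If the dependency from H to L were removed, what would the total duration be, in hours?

Before: longest chain H→D→L = 7+9+2 = 18, finish 18.
Dropping H→L doesn't change L's earliest start (16); another predecessor still binds.
The longest chain is now H→D→L = 7+9+2 = 18, so the plan takes 18 hours.

18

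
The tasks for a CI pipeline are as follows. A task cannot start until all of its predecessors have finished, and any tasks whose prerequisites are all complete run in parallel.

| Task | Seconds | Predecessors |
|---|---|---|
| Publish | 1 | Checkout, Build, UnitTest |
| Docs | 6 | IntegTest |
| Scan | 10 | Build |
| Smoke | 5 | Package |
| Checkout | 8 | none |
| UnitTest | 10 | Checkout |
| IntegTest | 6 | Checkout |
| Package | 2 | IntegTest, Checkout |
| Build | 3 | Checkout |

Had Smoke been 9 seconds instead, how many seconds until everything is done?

Actual critical path: Checkout→IntegTest→Package→Smoke = 8+6+2+5 = 21 ⇒ 21 seconds.
Smoke lies on that path, so at 9 seconds the path becomes 25 seconds.
No other chain overtakes it, so the finish is 25 seconds.

25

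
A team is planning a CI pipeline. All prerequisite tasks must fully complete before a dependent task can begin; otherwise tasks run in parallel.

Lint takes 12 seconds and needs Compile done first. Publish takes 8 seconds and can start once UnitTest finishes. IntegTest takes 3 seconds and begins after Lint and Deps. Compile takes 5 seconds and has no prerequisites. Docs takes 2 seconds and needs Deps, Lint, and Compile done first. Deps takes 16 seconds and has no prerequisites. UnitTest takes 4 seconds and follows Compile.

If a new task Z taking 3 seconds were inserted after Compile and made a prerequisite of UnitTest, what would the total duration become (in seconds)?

Originally the schedule takes 20 seconds.
With Z inserted, UnitTest now waits for max(Compile, Z).
New critical path: Compile→Z→UnitTest→Publish = 5+3+4+8 = 20 ⇒ 20 seconds.

20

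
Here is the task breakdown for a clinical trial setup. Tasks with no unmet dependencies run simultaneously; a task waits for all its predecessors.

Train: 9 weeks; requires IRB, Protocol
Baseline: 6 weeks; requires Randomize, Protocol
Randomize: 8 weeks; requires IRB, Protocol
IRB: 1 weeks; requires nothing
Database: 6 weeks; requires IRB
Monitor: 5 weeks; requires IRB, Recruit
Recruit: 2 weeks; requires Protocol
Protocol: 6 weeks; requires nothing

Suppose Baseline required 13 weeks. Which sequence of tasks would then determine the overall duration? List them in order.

Protocol, Randomize, Baseline

Actual critical path: Protocol→Randomize→Baseline = 6+8+6 = 20 ⇒ 20 weeks.
Since Baseline is critical, the +7 change carries straight to that chain (now 27 weeks).
That remains the longest chain; total 27 weeks.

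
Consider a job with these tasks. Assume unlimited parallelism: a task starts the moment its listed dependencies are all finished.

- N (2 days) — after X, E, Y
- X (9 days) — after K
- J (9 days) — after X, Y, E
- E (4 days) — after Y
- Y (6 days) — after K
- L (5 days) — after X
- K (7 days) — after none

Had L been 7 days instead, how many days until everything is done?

26

Baseline: K→Y→E→J = 7+6+4+9 = 26 → 26 days.
The longest path through L is only 21 days, so L has float 5.
The critical path is still K→Y→E→J; finish is now 26 days.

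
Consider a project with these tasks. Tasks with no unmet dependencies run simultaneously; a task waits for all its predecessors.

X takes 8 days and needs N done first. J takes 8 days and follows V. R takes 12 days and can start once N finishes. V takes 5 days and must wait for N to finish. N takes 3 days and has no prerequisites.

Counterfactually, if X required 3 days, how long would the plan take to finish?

Critical path before the change: N→V→J = 3+5+8 = 16 giving 16 days.
X has 5 days of float (longest path through it is 11).
The critical path is still N→V→J; finish is now 16 days.

16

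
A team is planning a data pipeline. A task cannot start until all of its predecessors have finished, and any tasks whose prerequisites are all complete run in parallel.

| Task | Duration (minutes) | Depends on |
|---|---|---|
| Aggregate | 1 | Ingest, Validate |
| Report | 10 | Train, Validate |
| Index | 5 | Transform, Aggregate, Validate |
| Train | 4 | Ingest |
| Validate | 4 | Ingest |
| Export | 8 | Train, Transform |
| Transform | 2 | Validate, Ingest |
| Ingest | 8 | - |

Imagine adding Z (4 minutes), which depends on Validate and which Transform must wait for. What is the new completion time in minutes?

Originally the plan takes 22 minutes.
With Z inserted, Transform now waits for max(Validate, Ingest, Z).
New critical path: Ingest→Validate→Z→Transform→Export = 8+4+4+2+8 = 26 ⇒ 26 minutes.

26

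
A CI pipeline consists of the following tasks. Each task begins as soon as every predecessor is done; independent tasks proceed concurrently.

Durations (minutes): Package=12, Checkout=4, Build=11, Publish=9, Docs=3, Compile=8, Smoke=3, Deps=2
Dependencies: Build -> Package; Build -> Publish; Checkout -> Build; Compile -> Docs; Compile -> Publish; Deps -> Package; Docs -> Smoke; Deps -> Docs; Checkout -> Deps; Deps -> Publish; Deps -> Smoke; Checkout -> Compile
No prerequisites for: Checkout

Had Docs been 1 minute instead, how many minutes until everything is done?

Actual critical path: Checkout→Build→Package = 4+11+12 = 27 ⇒ 27 minutes.
Docs has 9 minutes of float (longest path through it is 18).
The critical path is still Checkout→Build→Package; finish is now 27 minutes.

27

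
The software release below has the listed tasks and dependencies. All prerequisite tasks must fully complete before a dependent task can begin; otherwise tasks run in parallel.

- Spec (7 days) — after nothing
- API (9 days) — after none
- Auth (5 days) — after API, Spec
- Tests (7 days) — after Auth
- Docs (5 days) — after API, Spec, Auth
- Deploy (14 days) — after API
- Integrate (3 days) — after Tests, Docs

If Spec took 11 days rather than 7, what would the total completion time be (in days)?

As given, the longest chain is API→Auth→Tests→Integrate = 9+5+7+3 = 24, so the finish is 24 days.
The longest path through Spec is only 22 days, so Spec has float 2.
Now Spec→Auth→Tests→Integrate = 11+5+7+3 = 26 is longest, so the finish becomes 26 days.

26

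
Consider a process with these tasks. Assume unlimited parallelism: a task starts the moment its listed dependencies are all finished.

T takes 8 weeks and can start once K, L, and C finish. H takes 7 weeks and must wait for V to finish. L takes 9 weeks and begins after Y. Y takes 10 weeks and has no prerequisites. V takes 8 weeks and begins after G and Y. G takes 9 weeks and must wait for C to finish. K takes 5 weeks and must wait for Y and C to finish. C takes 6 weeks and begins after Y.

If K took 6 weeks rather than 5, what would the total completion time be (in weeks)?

40

Baseline: Y→C→G→V→H = 10+6+9+8+7 = 40 → 40 weeks.
K is off the critical path — its longest chain is 29 weeks, giving 11 of slack.
No other chain overtakes it, so the finish is 40 weeks.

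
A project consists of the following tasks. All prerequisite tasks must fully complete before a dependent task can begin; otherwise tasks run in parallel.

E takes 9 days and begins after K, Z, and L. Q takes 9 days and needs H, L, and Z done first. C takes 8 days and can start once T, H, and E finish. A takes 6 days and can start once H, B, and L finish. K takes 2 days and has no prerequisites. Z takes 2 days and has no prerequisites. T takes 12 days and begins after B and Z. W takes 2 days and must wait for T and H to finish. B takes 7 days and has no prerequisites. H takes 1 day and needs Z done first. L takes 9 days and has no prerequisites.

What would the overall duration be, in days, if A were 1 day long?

Actual critical path: B→T→C = 7+12+8 = 27 ⇒ 27 days.
A is off the critical path — its longest chain is 15 days, giving 12 of slack.
That remains the longest chain; total 27 days.

27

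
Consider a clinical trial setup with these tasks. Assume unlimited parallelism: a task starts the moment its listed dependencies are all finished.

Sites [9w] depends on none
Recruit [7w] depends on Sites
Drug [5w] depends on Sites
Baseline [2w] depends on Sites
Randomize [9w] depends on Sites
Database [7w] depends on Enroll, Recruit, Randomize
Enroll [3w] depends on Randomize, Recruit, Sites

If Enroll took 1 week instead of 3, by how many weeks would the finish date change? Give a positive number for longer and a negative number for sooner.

-2

Critical path before the change: Sites→Randomize→Enroll→Database = 9+9+3+7 = 28 giving 28 weeks.
Enroll lies on that path, so at 1 week the path becomes 26 weeks.
No other chain overtakes it, so the finish is 26 weeks.
Change in finish: 26 − 28 = -2 weeks.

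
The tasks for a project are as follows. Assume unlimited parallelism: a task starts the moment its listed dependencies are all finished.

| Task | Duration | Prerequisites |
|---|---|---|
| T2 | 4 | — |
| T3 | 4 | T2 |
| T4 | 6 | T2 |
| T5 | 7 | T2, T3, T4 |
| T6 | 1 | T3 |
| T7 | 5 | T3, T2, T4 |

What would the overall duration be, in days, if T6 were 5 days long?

17

Critical path before the change: T2→T4→T5 = 4+6+7 = 17 giving 17 days.
The longest path through T6 is only 9 days, so T6 has float 8.
The critical path is still T2→T4→T5; finish is now 17 days.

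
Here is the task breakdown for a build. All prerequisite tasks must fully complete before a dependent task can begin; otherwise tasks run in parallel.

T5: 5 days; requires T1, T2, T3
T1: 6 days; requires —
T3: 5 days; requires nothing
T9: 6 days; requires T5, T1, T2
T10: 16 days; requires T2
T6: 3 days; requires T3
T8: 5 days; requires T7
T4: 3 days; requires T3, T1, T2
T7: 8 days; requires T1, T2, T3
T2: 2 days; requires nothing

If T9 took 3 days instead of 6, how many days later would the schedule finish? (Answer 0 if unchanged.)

As given, the longest chain is T1→T7→T8 = 6+8+5 = 19, so the finish is 19 days.
T9 has 2 days of float (longest path through it is 17).
No other chain overtakes it, so the finish is 19 days.
Change in finish: 19 − 19 = +0 days.

0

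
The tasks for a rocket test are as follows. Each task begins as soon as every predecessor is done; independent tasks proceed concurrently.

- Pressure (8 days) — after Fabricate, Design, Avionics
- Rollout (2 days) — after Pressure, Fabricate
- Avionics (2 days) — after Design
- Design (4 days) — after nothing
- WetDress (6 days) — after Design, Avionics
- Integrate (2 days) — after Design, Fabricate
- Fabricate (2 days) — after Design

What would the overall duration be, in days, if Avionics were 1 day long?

16

Critical path before the change: Design→Avionics→Pressure→Rollout = 4+2+8+2 = 16 giving 16 days.
Avionics lies on that path, so at 1 day the path becomes 15 days.
Now Design→Fabricate→Pressure→Rollout = 4+2+8+2 = 16 is longest, so the finish becomes 16 days.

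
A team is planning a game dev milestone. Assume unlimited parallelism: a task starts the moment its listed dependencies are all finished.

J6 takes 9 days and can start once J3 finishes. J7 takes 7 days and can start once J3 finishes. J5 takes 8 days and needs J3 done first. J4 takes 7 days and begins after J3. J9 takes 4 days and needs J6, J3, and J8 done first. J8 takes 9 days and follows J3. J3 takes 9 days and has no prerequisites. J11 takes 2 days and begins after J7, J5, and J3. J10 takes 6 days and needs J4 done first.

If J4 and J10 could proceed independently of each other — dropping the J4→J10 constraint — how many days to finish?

22

Original critical path: J3→J4→J10 = 9+7+6 = 22 ⇒ 22 days.
Without J4→J10, J10's earliest start moves from 16 to 0.
After: J3→J6→J9 = 9+9+4 = 22 → 22 days.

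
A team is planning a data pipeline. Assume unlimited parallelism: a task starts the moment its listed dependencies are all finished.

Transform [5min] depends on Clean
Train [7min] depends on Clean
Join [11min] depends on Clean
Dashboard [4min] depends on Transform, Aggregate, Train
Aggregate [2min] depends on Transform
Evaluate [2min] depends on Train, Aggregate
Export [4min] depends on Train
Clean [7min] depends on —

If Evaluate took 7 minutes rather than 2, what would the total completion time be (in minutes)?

21

The binding path is Clean→Join = 7+11 = 18; finish at 18 minutes.
Evaluate is off the critical path — its longest chain is 16 minutes, giving 2 of slack.
New critical path: Clean→Transform→Aggregate→Evaluate = 7+5+2+7 = 21 ⇒ 21 minutes.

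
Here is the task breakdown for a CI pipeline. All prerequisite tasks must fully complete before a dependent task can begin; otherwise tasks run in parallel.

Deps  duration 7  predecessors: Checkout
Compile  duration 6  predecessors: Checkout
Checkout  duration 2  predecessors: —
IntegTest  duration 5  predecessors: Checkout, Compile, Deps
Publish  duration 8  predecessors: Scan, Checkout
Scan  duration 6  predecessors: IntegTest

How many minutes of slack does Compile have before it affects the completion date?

1

Critical path: Checkout→Deps→IntegTest→Scan→Publish = 2+7+5+6+8 = 28, so the finish is 28 minutes.
Longest path through Compile: 27 minutes (earliest finish 8, latest finish 9).
Slack of Compile = 3 − 2 = 1 minute.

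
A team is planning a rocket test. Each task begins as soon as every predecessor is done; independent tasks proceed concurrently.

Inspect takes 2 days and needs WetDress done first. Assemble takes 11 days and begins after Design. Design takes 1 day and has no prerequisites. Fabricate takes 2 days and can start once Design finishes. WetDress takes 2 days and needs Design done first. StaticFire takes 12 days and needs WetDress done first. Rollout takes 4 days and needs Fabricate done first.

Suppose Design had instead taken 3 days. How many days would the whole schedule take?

Actual critical path: Design→WetDress→StaticFire = 1+2+12 = 15 ⇒ 15 days.
Design lies on that path, so at 3 days the path becomes 17 days.
That remains the longest chain; total 17 days.

17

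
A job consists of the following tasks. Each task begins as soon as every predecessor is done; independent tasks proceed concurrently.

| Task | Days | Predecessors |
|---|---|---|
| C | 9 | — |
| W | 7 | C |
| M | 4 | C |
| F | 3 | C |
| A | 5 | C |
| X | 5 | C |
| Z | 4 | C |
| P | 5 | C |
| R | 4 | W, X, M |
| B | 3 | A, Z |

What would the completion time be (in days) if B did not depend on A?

With the dependency in place, C→W→R = 9+7+4 = 20 sets the finish at 20 days.
Without A→B, B's earliest start moves from 14 to 13.
After: C→W→R = 9+7+4 = 20 → 20 days.

20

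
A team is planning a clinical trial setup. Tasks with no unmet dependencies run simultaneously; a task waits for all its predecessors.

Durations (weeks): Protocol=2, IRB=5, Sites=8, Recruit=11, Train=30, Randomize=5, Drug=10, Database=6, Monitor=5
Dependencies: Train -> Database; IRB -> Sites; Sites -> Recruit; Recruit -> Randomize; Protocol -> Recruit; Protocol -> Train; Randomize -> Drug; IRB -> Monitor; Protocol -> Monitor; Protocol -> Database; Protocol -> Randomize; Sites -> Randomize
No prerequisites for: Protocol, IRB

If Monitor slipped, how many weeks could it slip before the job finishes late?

29

The longest chain is IRB→Sites→Recruit→Randomize→Drug = 5+8+11+5+10 = 39; overall finish 39 weeks.
Monitor finishes as early as 10 and must finish by 39.
Slack of Monitor = 34 − 5 = 29 weeks.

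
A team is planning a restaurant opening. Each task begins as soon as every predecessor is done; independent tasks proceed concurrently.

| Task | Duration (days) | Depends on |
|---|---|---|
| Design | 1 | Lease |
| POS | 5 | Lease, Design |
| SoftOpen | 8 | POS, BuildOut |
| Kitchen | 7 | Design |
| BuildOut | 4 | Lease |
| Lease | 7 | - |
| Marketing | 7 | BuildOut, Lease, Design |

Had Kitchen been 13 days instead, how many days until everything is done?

21

As given, the longest chain is Lease→Design→POS→SoftOpen = 7+1+5+8 = 21, so the finish is 21 days.
Kitchen is off the critical path — its longest chain is 15 days, giving 6 of slack.
The binding chain switches to Lease→Design→Kitchen = 7+1+13 = 21; finish 21 days.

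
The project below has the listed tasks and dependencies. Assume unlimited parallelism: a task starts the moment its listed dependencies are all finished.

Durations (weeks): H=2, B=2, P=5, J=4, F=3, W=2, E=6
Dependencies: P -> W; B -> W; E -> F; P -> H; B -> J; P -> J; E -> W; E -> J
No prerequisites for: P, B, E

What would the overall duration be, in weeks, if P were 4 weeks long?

10

As given, the longest chain is E→J = 6+4 = 10, so the finish is 10 weeks.
The longest path through P is only 9 weeks, so P has float 1.
That remains the longest chain; total 10 weeks.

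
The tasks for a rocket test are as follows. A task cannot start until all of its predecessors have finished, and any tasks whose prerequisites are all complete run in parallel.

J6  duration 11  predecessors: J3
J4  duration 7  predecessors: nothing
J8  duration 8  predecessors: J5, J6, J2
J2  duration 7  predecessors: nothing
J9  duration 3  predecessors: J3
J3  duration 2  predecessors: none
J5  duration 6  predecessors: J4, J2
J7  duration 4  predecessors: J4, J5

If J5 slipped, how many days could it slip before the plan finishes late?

0

The longest chain is J2→J5→J8 = 7+6+8 = 21; overall finish 21 days.
Longest path through J5: 21 days (earliest finish 13, latest finish 13).
Slack of J5 = 7 − 7 = 0 days.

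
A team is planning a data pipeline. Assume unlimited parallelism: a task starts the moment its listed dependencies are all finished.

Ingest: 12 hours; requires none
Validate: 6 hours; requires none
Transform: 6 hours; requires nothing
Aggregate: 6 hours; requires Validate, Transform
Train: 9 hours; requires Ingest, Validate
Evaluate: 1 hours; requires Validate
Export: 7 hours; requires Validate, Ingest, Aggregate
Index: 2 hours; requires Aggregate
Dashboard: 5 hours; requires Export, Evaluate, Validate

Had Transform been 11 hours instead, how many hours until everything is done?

Actual critical path: Transform→Aggregate→Export→Dashboard = 6+6+7+5 = 24 ⇒ 24 hours.
Transform is on the critical path; changing it to 11 makes that path 29 hours.
The critical path is still Transform→Aggregate→Export→Dashboard; finish is now 29 hours.

29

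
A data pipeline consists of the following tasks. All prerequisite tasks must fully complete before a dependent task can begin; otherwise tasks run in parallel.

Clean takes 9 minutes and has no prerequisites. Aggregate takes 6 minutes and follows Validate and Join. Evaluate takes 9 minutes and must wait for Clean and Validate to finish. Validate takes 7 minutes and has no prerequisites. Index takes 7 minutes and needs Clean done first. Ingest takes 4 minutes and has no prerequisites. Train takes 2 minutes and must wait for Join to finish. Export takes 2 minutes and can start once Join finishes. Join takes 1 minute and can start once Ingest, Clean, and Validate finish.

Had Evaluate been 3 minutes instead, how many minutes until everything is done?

16

Baseline: Clean→Evaluate = 9+9 = 18 → 18 minutes.
Since Evaluate is critical, the -6 change carries straight to that chain (now 12 minutes).
The binding chain switches to Clean→Join→Aggregate = 9+1+6 = 16; finish 16 minutes.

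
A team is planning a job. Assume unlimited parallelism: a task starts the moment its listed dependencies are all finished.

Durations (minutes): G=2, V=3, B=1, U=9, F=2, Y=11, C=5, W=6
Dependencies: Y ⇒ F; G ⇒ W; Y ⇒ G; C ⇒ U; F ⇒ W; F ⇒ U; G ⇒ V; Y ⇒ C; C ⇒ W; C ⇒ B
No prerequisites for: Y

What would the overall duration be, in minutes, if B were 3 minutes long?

25

The binding path is Y→C→U = 11+5+9 = 25; finish at 25 minutes.
The longest path through B is only 17 minutes, so B has float 8.
The critical path is still Y→C→U; finish is now 25 minutes.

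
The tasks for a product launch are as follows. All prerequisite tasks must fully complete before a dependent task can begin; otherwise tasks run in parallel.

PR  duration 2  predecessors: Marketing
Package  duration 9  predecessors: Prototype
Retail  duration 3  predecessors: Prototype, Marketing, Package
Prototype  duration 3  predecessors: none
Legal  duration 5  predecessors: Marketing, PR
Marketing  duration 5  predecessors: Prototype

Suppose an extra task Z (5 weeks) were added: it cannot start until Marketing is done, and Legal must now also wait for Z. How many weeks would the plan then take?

Originally the plan takes 15 weeks.
With Z inserted, Legal now waits for max(Marketing, PR, Z).
New critical path: Prototype→Marketing→Z→Legal = 3+5+5+5 = 18 ⇒ 18 weeks.

18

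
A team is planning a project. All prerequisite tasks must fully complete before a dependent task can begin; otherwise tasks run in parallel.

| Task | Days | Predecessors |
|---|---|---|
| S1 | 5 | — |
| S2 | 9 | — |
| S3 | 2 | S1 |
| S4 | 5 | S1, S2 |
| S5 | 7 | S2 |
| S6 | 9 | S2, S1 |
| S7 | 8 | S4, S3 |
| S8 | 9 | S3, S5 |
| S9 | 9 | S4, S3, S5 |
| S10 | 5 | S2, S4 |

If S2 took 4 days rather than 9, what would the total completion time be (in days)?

As given, the longest chain is S2→S5→S8 = 9+7+9 = 25, so the finish is 25 days.
Since S2 is critical, the -5 change carries straight to that chain (now 20 days).
That remains the longest chain; total 20 days.

20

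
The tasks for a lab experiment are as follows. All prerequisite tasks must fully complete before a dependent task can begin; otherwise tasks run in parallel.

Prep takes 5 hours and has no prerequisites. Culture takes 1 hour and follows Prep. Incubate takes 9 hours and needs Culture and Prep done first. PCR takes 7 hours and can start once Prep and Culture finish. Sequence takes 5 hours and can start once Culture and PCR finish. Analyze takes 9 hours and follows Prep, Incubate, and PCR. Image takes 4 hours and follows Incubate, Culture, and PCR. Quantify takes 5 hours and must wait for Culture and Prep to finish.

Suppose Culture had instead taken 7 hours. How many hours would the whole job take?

Actual critical path: Prep→Culture→Incubate→Analyze = 5+1+9+9 = 24 ⇒ 24 hours.
Since Culture is critical, the +6 change carries straight to that chain (now 30 hours).
No other chain overtakes it, so the finish is 30 hours.

30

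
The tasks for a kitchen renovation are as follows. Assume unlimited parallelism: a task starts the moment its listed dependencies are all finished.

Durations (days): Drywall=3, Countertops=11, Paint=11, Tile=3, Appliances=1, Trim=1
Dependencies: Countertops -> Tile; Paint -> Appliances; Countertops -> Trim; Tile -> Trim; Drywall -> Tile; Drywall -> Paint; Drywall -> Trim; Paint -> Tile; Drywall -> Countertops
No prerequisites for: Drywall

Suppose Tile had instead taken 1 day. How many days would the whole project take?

16

Actual critical path: Drywall→Countertops→Tile→Trim = 3+11+3+1 = 18 ⇒ 18 days.
Tile is on the critical path; changing it to 1 makes that path 16 days.
No other chain overtakes it, so the finish is 16 days.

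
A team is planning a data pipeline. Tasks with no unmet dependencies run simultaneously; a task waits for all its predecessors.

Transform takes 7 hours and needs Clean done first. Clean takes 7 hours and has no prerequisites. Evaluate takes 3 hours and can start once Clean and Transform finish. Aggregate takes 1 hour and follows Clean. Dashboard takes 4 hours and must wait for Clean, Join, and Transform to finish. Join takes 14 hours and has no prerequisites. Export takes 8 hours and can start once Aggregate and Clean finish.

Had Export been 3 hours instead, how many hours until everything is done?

18

Actual critical path: Clean→Transform→Dashboard = 7+7+4 = 18 ⇒ 18 hours.
Export has 2 hours of float (longest path through it is 16).
No other chain overtakes it, so the finish is 18 hours.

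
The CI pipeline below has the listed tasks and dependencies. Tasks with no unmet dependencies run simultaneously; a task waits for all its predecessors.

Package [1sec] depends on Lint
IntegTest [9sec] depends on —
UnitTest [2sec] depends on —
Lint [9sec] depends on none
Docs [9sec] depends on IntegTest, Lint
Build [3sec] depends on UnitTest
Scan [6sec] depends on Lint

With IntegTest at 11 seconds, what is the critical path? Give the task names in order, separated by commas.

IntegTest, Docs

Actual critical path: IntegTest→Docs = 9+9 = 18 ⇒ 18 seconds.
IntegTest is on the critical path; changing it to 11 makes that path 20 seconds.
No other chain overtakes it, so the finish is 20 seconds.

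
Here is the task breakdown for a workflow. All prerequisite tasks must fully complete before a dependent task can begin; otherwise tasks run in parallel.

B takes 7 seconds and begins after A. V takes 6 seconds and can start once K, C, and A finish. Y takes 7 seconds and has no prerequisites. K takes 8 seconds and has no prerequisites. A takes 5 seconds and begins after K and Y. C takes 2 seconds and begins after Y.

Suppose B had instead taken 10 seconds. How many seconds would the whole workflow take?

23

Actual critical path: K→A→B = 8+5+7 = 20 ⇒ 20 seconds.
B is on the critical path; changing it to 10 makes that path 23 seconds.
No other chain overtakes it, so the finish is 23 seconds.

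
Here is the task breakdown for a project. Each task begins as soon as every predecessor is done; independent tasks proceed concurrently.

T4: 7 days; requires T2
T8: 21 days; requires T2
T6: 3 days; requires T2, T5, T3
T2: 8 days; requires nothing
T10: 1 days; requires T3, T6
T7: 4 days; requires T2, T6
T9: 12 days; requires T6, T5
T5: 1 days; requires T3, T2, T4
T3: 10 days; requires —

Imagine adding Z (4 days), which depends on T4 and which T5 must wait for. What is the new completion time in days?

35

Originally the project takes 31 days.
With Z inserted, T5 now waits for max(T3, T2, T4, Z).
New critical path: T2→T4→Z→T5→T6→T9 = 8+7+4+1+3+12 = 35 ⇒ 35 days.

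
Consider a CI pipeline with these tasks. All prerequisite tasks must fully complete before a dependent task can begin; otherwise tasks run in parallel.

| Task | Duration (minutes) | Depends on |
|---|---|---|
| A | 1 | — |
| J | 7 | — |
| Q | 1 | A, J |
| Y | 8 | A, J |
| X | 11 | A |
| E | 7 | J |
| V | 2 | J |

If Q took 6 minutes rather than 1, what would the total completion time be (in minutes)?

The binding path is J→Y = 7+8 = 15; finish at 15 minutes.
Q has 7 minutes of float (longest path through it is 8).
The critical path is still J→Y; finish is now 15 minutes.

15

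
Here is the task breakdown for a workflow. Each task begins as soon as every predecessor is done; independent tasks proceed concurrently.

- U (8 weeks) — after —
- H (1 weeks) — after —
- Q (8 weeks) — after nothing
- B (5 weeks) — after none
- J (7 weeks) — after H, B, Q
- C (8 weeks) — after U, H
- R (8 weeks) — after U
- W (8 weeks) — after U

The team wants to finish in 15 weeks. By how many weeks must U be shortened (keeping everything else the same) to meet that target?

Current finish: 16 weeks; target: 15.
U is on every critical path, so each week cut from U cuts the finish by one (this holds down to a finish of 15).
Need 16 − 15 = 1 week off U → U becomes 7 weeks, finish becomes 15.

1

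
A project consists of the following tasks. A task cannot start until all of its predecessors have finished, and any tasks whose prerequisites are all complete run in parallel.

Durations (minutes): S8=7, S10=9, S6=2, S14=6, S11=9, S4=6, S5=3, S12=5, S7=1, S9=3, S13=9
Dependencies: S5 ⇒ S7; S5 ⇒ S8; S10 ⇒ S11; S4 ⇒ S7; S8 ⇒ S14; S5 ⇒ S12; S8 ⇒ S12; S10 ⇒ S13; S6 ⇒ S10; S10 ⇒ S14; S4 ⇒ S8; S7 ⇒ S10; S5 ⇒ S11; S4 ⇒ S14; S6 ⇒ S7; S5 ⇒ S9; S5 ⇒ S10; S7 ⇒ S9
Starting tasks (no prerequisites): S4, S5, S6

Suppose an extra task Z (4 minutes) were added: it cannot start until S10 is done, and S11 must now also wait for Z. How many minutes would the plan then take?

Originally the plan takes 25 minutes.
With Z inserted, S11 now waits for max(S10, S5, Z).
New critical path: S4→S7→S10→Z→S11 = 6+1+9+4+9 = 29 ⇒ 29 minutes.

29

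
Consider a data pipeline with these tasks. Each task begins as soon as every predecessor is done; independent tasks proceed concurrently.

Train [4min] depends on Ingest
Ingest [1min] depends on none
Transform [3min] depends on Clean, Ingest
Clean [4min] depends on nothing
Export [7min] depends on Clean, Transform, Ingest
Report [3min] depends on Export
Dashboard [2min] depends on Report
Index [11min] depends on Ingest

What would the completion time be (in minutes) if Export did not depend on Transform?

16

Original critical path: Clean→Transform→Export→Report→Dashboard = 4+3+7+3+2 = 19 ⇒ 19 minutes.
Without Transform→Export, Export's earliest start moves from 7 to 4.
After: Clean→Export→Report→Dashboard = 4+7+3+2 = 16 → 16 minutes.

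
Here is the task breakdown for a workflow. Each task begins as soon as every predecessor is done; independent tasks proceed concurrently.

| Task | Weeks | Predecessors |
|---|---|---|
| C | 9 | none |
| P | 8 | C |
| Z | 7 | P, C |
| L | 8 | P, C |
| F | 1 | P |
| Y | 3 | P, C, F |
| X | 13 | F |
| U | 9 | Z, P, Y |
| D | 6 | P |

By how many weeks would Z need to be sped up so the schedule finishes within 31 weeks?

2

Current finish: 33 weeks; target: 31.
Z is on every critical path, so each week cut from Z cuts the finish by one (this holds down to a finish of 31).
Need 33 − 31 = 2 weeks off Z → Z becomes 5 weeks, finish becomes 31.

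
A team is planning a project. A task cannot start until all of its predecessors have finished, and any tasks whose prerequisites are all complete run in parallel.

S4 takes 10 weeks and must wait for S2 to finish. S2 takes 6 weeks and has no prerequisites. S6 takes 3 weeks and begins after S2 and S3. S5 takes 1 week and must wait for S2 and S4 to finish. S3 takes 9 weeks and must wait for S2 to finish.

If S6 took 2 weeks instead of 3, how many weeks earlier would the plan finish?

1

Actual critical path: S2→S3→S6 = 6+9+3 = 18 ⇒ 18 weeks.
S6 is on the critical path; changing it to 2 makes that path 17 weeks.
That remains the longest chain; total 17 weeks.
Change in finish: 17 − 18 = -1 weeks.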